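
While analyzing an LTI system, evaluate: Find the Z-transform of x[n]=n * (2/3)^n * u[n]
Using the property Z{n*a^n*u[n]}=az/(z-a)^2
With a=2/3: X(z)=(2/3)z/(z - 2/3)^2, |z| > 2/3

Answer: (2/3)z/(z - 2/3)^2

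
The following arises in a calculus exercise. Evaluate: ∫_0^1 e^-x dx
Antiderivative: -e^-x
Evaluate: -(e^-1-1)

Answer: (e^-1-1)/(-1)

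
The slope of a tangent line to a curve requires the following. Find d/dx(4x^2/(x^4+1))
Quotient rule: (f/g)'=(f'g - fg')/g²
f=4x^2, f'=8x
g=x^4+1, g'=4x^3

Answer: (8x·(x^4+1)-16x^5)/(x^4+1)²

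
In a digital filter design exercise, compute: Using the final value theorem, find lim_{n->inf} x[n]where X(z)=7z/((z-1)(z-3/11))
Final value theorem: lim x[n]=lim_{z->1} (z-1)*X(z)
(z-1)*X(z)=7z/(z-3/11)
As z->1: 7/(1-3/11)=7/(8/11)=77/8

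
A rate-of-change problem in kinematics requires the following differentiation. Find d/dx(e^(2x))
Chain rule: d/dx[e^u]=e^u · u' where u=2x
u'=2

Answer: 2·e^(2x)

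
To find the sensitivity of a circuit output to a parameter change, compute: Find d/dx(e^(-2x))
Chain rule: d/dx[e^u]=e^u · u' where u=-2x
u'=-2

Answer: -2·e^(-2x)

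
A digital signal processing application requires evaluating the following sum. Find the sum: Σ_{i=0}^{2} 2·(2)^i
Geometric series: S=a(1 - r^n)/(1 - r)
a=2, r=2, n=3
S=2(1-8)/-1=14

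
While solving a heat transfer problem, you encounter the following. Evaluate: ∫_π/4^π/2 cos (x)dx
Antiderivative: sin(x)
Evaluate at bounds: [sin(1·π/2)/1] - [sin(1·π/4)/1]
=((1) - (√2/2))/1=1 - √2/2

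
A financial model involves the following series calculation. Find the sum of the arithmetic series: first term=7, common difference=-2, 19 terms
Last term: a_n = 7+(19-1)·-2 = -29
Sum = n(a_1+a_n)/2 = 19(7+(-29))/2 = -209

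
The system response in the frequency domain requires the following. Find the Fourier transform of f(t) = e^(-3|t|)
Using the standard pair: F{e^(-a|t|)} = 2a/(a^2+omega^2)
With a = 3: F(omega) = 6/(9+omega^2)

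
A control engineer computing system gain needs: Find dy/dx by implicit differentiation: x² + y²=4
Differentiate both sides: 2x + 2y·(dy/dx) = 0
Solve: dy/dx = -2x/(2y) = -x/y

Answer: dy/dx = -x/y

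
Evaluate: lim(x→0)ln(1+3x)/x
L'Hôpital (0/0): lim 3/(1+3x) / 1=3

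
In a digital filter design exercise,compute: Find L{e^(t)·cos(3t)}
First shifting: L{e^(at)f(t)}=F(s-a)
L{cos(3t)}=s/(s²+9)
Shift: (s-1)/((s-1)²+9)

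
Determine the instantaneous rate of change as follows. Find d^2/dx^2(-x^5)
Apply power rule 2 times:
d^1: -5x^4
d^2: -20x^3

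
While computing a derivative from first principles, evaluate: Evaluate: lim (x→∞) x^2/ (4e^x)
Apply L'Hôpital 2 times (∞/∞ each time):
Eventually get 2!/(4e^x) → 0

Answer: 0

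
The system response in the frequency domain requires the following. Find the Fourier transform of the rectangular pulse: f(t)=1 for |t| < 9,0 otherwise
F(omega) = integral from -9 to 9 of e^(-j*omega*t) dt
= 2*sin(9*omega)/omega = 18*sinc(9*omega/pi)

Answer: 2*sin(9*omega)/omega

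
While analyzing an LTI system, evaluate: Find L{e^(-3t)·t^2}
First shifting: L{e^(at)f(t)}=F(s-a)
L{t^2}=2/s^3
Shift s → s+3: 2/(s+3)^3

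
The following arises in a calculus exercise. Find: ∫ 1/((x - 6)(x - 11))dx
Partial fractions: 1/((x-6)(x-11)) = A/(x-6)+B/(x-11)
A = -1/5, B = 1/5
∫ [-1/5· 1/(x-6)+1/5· 1/(x-11)] dx
= (1/5)[ln|x-11| - ln|x-6|]+C

Answer: (1/5)·ln|(x-11)/(x-6)|+C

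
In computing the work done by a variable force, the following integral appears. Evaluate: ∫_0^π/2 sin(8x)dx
Antiderivative: -cos(8x)/8
Evaluate at bounds: [-cos(8·π/2)/8] - [-cos(8·0)/8]
= (-(1) + (1))/8 = 0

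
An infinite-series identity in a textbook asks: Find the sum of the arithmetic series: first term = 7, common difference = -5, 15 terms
Last term: a_n=7+(15-1)·-5=-63
Sum=n(a_1+a_n)/2=15(7+(-63))/2=-420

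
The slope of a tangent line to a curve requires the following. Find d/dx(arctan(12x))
d/dx[arctan(u)]=u'/(1 + u²), u=12x, u'=12

Answer: 12/(1 + 144x²)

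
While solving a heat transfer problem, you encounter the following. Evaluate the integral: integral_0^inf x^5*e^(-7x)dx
This is a Gamma integral. Substitute u=7x (du=7 dx):
integral_0^inf x^5 * e^(-7x) dx=(1/7^6) integral_0^inf u^5 * e^(-u) du
=Gamma(6)/7^6=5!/7^6=120/117649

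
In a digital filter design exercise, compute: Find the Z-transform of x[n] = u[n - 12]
Using the time-shift property: Z{u[n-12]} = z^(-12) * z/(z-1)
= z^(-11)/(z-1)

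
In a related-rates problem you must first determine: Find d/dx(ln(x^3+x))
Chain rule: d/dx[ln(u)]=u'/u where u=x^3 + x
u'=3x^2 + 1

Answer: (3x^2 + 1)/(x^3 + x)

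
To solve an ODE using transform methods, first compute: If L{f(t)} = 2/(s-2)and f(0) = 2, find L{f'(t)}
L{f'(t)}=s·F(s) - f(0)=2s/(s-2) - 2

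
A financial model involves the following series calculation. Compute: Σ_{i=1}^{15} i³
Using formula: Σ i^3 = [n(n + 1)/2]² = [15·16/2]² = 14400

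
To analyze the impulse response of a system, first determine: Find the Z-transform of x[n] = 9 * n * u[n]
Z{n * u[n]} = z/(z-1)^2
By linearity: Z{9 * n * u[n]} = 9z/(z-1)^2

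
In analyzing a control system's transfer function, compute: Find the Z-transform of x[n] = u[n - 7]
Using the time-shift property: Z{u[n-7]} = z^(-7) * z/(z-1)
= z^(-6)/(z-1)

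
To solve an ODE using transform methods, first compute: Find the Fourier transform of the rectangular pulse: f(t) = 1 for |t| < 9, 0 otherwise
F(omega) = integral from -9 to 9 of e^(-j*omega*t) dt
= 2*sin(9*omega)/omega = 18*sinc(9*omega/pi)

Answer: 2*sin(9*omega)/omega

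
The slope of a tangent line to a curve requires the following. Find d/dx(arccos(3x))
d/dx[arccos(u)] = -u'/√(1-u²), u = 3x, u' = 3

Answer: -3/√(1-9x²)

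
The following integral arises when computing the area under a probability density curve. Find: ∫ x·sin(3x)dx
By parts: u = x, dv = sin(3x) dx
du = dx, v = -cos(3x)/3
= -x·cos(3x)/3 + sin(3x)/3² + C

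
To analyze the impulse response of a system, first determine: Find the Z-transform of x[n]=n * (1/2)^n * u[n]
Using the property Z{n*a^n*u[n]}=az/(z-a)^2
With a=1/2: X(z)=(1/2)z/(z - 1/2)^2, |z| > 1/2

Answer: (1/2)z/(z - 1/2)^2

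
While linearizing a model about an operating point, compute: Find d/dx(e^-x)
Chain rule: d/dx[e^u]=e^u · u' where u=-x
u'=-1

Answer: -1·e^-x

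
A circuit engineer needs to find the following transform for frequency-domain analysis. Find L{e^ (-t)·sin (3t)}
First shifting: L{e^(at)f(t)} = F(s-a)
L{sin(3t)} = 3/(s² + 9)
Shift: 3/((s + 1)² + 9)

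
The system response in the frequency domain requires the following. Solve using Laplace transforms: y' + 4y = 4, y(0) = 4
Take L of both sides: sY(s) - 4 + 4Y(s) = 4/s
Y(s)(s + 4) = 4/s + 4
Y(s) = 4/(s(s + 4)) + 4/(s + 4)
Partial fractions: 4/(s(s + 4)) = 1/s - 1/(s + 4)
So Y(s) = 1/s + 3/(s + 4)
Inverse transform (L^(-1){1/s} = 1, L^(-1){1/(s + 4)} = e^(-4t)):

Answer: y(t) = 1 + 3·e^(-4t)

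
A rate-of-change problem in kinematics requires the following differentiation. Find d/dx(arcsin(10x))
d/dx[arcsin(u)] = u'/√(1-u²), u = 10x, u' = 10

Answer: 10/√(1 - 100x²)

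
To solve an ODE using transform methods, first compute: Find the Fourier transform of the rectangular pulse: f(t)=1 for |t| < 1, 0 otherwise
F(omega) = integral from -1 to 1 of e^(-j * omega * t) dt
= 2 * sin(1 * omega)/omega = 2 * sinc(1 * omega/pi)

Answer: 2 * sin(1 * omega)/omega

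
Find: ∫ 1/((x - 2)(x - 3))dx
Partial fractions: 1/((x-2)(x-3))=A/(x-2)+B/(x-3)
A=-1, B=1
∫ [-1· 1/(x-2)+1· 1/(x-3)] dx
=(1)[ln|x-3| - ln|x-2|]+C

Answer: ln|(x-3)/(x-2)|+C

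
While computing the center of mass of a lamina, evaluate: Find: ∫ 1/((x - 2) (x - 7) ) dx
Partial fractions: 1/((x-2)(x-7))=A/(x-2)+B/(x-7)
A=-1/5, B=1/5
∫ [-1/5· 1/(x-2)+1/5· 1/(x-7)] dx
=(1/5)[ln|x-7| - ln|x-2|]+C

Answer: (1/5)·ln|(x-7)/(x-2)|+C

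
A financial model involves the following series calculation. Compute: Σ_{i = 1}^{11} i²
Using formula: Σ i^2 = n(n+1)(2n+1)/6 = 11·12·23/6 = 506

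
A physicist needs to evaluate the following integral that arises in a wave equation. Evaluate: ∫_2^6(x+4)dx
Step 1: Find antiderivative F(x)=(1/2)x^2+4x
Step 2: F(6) - F(2)=42 - (10)=32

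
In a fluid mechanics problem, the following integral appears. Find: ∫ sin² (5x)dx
Using identity sin²(u) = (1 - cos(2u))/2:
∫ (1 - cos(10x))/2 dx = x/2 - sin(10x)/20 + C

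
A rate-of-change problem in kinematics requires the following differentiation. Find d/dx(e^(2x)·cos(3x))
Product rule: (fg)'=f'g+fg'
f=e^(2x), f'=2·e^(2x)
g=cos(3x), g'=-3·sin(3x)

Answer: 2·e^(2x)·cos(3x)-3·e^(2x)·sin(3x)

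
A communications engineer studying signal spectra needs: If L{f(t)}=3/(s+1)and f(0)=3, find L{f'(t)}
L{f'(t)}=s·F(s) - f(0)=3s/(s+1)-3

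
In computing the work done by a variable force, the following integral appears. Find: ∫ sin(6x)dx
Using substitution u = 6x: ∫ sin(u) du/6 = -cos(u)/6 + C

Answer: (-1/6)cos(6x) + C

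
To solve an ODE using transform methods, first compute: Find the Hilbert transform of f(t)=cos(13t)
The Hilbert transform shifts each frequency component by -pi/2.
H{cos(wt)}=sin(wt)
With w=13: H{cos(13t)}=sin(13t)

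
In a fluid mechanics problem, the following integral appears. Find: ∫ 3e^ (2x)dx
Since d/dx[e^(2x)]=2e^(2x), we get 3/2 e^(2x)+C

Answer: (3/2)e^(2x)+C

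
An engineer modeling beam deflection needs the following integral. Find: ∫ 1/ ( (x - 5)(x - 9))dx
Partial fractions: 1/((x-5)(x-9)) = A/(x-5)+B/(x-9)
A = -1/4, B = 1/4
∫ [-1/4· 1/(x-5)+1/4· 1/(x-9)] dx
= (1/4)[ln|x-9| - ln|x-5|]+C

Answer: (1/4)·ln|(x-9)/(x-5)|+C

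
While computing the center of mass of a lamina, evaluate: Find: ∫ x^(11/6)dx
Power rule: ∫ x^(11/6) dx = x^(17/6)/(17/6)+C

Answer: (6/17)·x^(17/6)+C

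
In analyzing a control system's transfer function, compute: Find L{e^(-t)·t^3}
First shifting: L{e^(at)f(t)}=F(s-a)
L{t^3}=6/s^4
Shift s → s + 1: 6/(s + 1)^4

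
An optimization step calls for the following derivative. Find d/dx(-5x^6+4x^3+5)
Power rule: d/dx(ax^n)=n·a·x^(n-1)
Term by term: -30·x^5 + 12·x^2

Answer: -30x^5 + 12x^2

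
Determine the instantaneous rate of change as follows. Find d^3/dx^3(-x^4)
Apply power rule 3 times:
d^1: -4x^3
d^2: -12x^2
d^3: -24x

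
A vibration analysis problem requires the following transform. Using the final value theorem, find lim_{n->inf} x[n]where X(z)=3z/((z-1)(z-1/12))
Final value theorem: lim x[n] = lim_{z->1} (z-1) * X(z)
(z-1) * X(z) = 3z/(z-1/12)
As z->1: 3/(1 - 1/12) = 3/(11/12) = 36/11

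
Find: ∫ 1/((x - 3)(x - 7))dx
Partial fractions: 1/((x-3)(x-7))=A/(x-3)+B/(x-7)
A=-1/4, B=1/4
∫ [-1/4· 1/(x-3)+1/4· 1/(x-7)] dx
=(1/4)[ln|x-7| - ln|x-3|]+C

Answer: (1/4)·ln|(x-7)/(x-3)|+C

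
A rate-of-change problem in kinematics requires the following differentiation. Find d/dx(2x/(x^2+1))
Quotient rule: (f/g)' = (f'g - fg')/g²
f = 2x, f' = 2
g = x^2 + 1, g' = 2x

Answer: (2·(x^2 + 1) - 4x^2)/(x^2 + 1)²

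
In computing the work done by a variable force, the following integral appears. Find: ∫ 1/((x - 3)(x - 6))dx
Partial fractions: 1/((x-3)(x-6))=A/(x-3)+B/(x-6)
A=-1/3, B=1/3
∫ [-1/3· 1/(x-3)+1/3· 1/(x-6)] dx
=(1/3)[ln|x-6| - ln|x-3|]+C

Answer: (1/3)·ln|(x-6)/(x-3)|+C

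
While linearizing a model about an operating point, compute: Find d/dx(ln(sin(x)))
Chain rule: d/dx[ln(u)]=u'/u where u=sin(x)
u'=cos(x)

Answer: (cos(x))/(sin(x))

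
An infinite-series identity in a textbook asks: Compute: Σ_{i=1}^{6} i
Using formula: Σ i^1 = n(n+1)/2 = 6·7/2 = 21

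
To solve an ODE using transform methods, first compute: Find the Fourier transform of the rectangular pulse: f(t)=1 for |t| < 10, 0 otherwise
F(omega) = integral from -10 to 10 of e^(-j*omega*t) dt
= 2*sin(10*omega)/omega = 20*sinc(10*omega/pi)

Answer: 2*sin(10*omega)/omega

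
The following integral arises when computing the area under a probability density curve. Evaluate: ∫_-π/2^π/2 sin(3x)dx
Antiderivative: -cos(3x)/3
Evaluate at bounds: [-cos(3·π/2)/3] - [-cos(3·-π/2)/3]
= (-(0)+(0))/3 = 0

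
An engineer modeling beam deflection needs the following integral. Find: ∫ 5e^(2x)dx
Since d/dx[e^(2x)] = 2e^(2x), we get 5/2 e^(2x) + C

Answer: (5/2)e^(2x) + C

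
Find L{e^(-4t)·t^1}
First shifting: L{e^(at)f(t)} = F(s-a)
L{t^1} = 1/s^2
Shift s → s+4: 1/(s+4)^2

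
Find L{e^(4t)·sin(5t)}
First shifting: L{e^(at)f(t)} = F(s-a)
L{sin(5t)} = 5/(s² + 25)
Shift: 5/((s-4)² + 25)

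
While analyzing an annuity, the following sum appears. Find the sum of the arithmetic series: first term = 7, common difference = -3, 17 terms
Last term: a_n=7+(17-1)·-3=-41
Sum=n(a_1+a_n)/2=17(7+(-41))/2=-289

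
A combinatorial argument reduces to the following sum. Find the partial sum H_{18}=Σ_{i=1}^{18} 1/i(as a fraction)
H_18 = 1+1/2+1/3+...+1/18
= 14274301/4084080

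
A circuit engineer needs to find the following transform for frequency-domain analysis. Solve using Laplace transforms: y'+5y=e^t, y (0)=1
Take L: sY - 1+5Y = 1/(s-1)
Y(s+5) = 1/(s-1)+1
Y = 1/((s-1)(s+5))+1/(s+5)
Partial fractions: 1/((s-1)(s+5)) = (1/6)/(s-1) - (1/6)/(s+5)
So Y = (1/6)/(s-1)+(5/6)/(s+5)
Inverse Laplace transform (L^(-1){1/(s-1)} = e^t, L^(-1){1/(s+5)} = e^(-5t)):

Answer: y(t) = (1/6)·e^t+(5/6)·e^(-5t)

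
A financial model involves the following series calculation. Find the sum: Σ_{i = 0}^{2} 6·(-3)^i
Geometric series: S=a(1 - r^n)/(1 - r)
a=6, r=-3, n=3
S=6(1+27)/4=42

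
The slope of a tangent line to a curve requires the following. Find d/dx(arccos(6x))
d/dx[arccos(u)] = -u'/√(1-u²), u = 6x, u' = 6

Answer: -6/√(1-36x²)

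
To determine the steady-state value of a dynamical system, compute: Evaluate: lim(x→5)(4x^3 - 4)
Polynomial is continuous, so substitute x=5:
4·5^3 - 4=496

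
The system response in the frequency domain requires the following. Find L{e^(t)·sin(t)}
First shifting: L{e^(at)f(t)} = F(s-a)
L{sin(t)} = 1/(s²+1)
Shift: 1/((s-1)²+1)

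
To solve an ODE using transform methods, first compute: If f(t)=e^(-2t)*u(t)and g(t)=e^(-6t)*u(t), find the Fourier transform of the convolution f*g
By the convolution theorem: F{f * g} = F(omega) * G(omega)
F(omega) = 1/(2+j * omega), G(omega) = 1/(6+j * omega)
F{f * g} = 1/((2+j * omega)(6+j * omega))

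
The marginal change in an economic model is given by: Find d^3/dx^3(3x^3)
Apply power rule 3 times:
d^1: 9x^2
d^2: 18x
d^3: 18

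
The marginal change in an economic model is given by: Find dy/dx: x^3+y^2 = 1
Differentiate: 3x^2+2y·(dy/dx) = 0
dy/dx = -3x^2/(2y)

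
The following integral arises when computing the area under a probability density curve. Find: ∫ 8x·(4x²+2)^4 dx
Let u=4x²+2, du=8x dx
∫ u^4 du=u^5/5+C

Answer: (4x²+2)^5/5+C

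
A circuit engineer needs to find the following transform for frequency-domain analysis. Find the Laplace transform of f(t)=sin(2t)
L{sin(wt)} = w/(s²+w²)
L{sin(2t)} = 2/(s²+4)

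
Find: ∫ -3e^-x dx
Since d/dx[e^-x] = - e^-x, we get 3e^-x + C

Answer: 3e^-x + C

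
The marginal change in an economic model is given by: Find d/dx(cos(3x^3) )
Chain rule: d/dx[cos(u)] = -sin(u)·u' where u = 3x^3
u' = 9x^2

Answer: -9x^2·sin(3x^3)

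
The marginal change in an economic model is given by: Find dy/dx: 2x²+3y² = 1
Differentiate: 4x + 6y·(dy/dx) = 0
dy/dx = -4x/(6y) = -(2/3)·(x/y)

Answer: dy/dx = -(2/3)·(x/y)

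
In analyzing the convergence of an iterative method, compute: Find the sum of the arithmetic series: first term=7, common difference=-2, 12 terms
Last term: a_n=7 + (12 - 1)·-2=-15
Sum=n(a_1 + a_n)/2=12(7 + (-15))/2=-48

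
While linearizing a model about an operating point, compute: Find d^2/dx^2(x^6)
Apply power rule 2 times:
d^1: 6x^5
d^2: 30x^4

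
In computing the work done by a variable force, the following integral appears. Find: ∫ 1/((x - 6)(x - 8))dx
Partial fractions: 1/((x-6)(x-8)) = A/(x-6) + B/(x-8)
A = -1/2, B = 1/2
∫ [-1/2· 1/(x-6) + 1/2· 1/(x-8)] dx
= (1/2)[ln|x-8| - ln|x-6|] + C

Answer: (1/2)·ln|(x-8)/(x-6)| + C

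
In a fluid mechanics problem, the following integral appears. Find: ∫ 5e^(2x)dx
Since d/dx[e^(2x)]=2e^(2x), we get 5/2 e^(2x)+C

Answer: (5/2)e^(2x)+C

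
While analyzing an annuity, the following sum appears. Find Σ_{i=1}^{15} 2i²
= 2·n(n+1)(2n+1)/6 = 2·15·16·31/6 = 2480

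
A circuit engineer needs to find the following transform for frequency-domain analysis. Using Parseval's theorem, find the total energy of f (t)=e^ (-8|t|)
Parseval's theorem: E=integral |f(t)|^2 dt=(1/2pi) integral |F(omega)|^2 domega
E=integral_{-inf}^{inf} e^(-16|t|) dt=2 * integral_0^inf e^(-16t) dt=2/(2 * 8)=1/8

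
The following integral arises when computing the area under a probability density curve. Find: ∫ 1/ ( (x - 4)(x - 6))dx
Partial fractions: 1/((x-4)(x-6))=A/(x-4)+B/(x-6)
A=-1/2, B=1/2
∫ [-1/2· 1/(x-4)+1/2· 1/(x-6)] dx
=(1/2)[ln|x-6| - ln|x-4|]+C

Answer: (1/2)·ln|(x-6)/(x-4)|+C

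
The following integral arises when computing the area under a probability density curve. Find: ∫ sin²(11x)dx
Using identity sin²(u)=(1 - cos(2u))/2:
∫ (1 - cos(22x))/2 dx=x/2 - sin(22x)/44+C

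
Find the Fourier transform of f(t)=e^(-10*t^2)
The Fourier transform of a Gaussian e^(-a*t^2) is sqrt(pi/a)*e^(-omega^2/(4a)).
With a=10: F(omega)=sqrt(pi/10)*e^(-omega^2/40)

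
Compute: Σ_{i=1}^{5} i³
Using formula: Σ i^3 = [n(n+1)/2]² = [5·6/2]² = 225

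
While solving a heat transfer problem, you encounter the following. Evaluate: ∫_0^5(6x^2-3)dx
Step 1: Find antiderivative F(x)=2x^3 - 3x
Step 2: F(5) - F(0)=235 - (0)=235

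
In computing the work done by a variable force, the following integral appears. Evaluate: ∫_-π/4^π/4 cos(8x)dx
Antiderivative: sin(8x)/8
Evaluate at bounds: [sin(8·π/4)/8] - [sin(8·-π/4)/8]
= ((0) - (0))/8 = 0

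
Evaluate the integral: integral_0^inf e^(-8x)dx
integral_0^inf e^(-8x) dx = [-1/8 * e^(-8x)]_0^inf
= 0 - (-1/8) = 1/8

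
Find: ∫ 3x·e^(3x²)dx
Let u=3x², du=6x dx
∫ (1/2)e^u du=e^u/2+C

Answer: e^(3x²)/2+C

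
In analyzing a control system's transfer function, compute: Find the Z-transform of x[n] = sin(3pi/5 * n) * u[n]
Z{sin(w0*n)*u[n]} = z*sin(w0)/(z^2 - 2z*cos(w0) + 1)
With w0 = 3pi/5: X(z) = z*sin(3pi/5)/(z^2 - 2z*cos(3pi/5) + 1)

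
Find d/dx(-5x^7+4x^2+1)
Power rule: d/dx(ax^n)=n·a·x^(n-1)
Term by term: -35·x^6+8·x

Answer: -35x^6+8x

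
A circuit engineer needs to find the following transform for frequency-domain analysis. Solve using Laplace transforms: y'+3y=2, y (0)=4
Take L of both sides: sY(s)-4+3Y(s) = 2/s
Y(s)(s+3) = 2/s+4
Y(s) = 2/(s(s+3))+4/(s+3)
Partial fractions: 2/(s(s+3)) = (2/3)/s - (2/3)/(s+3)
So Y(s) = (2/3)/s+(10/3)/(s+3)
Inverse transform (L^(-1){1/s} = 1, L^(-1){1/(s+3)} = e^(-3t)):

Answer: y(t) = 2/3+(10/3)·e^(-3t)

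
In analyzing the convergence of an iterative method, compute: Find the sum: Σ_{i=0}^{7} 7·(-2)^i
Geometric series: S=a(1 - r^n)/(1 - r)
a=7, r=-2, n=8
S=7(1 - 256)/3=-595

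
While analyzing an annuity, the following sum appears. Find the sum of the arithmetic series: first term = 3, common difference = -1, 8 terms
Last term: a_n=3 + (8 - 1)·-1=-4
Sum=n(a_1 + a_n)/2=8(3 + (-4))/2=-4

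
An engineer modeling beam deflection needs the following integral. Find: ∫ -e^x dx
Since d/dx[e^x]=+ e^x, we get -1e^x + C

Answer: -e^x + C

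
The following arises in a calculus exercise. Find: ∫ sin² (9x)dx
Using identity sin²(u)=(1 - cos(2u))/2:
∫ (1 - cos(18x))/2 dx=x/2 - sin(18x)/36 + C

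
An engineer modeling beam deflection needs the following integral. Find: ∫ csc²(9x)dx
Since d/dx[-cot(9x)]=9csc²(9x), integral=-cot(9x)/9 + C

Answer: (-1/9)cot(9x) + C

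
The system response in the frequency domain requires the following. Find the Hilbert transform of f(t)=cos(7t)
The Hilbert transform shifts each frequency component by -pi/2.
H{cos(wt)} = sin(wt)
With w = 7: H{cos(7t)} = sin(7t)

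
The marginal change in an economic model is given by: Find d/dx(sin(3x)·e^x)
Product rule: (fg)'=f'g+fg'
f=sin(3x), f'=3·cos(3x)
g=e^x, g'=e^x

Answer: 3·cos(3x)·e^x+sin(3x)·e^x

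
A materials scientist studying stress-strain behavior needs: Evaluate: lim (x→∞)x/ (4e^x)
Apply L'Hôpital 1 times (∞/∞ each time):
Eventually get 1!/(4e^x) → 0

Answer: 0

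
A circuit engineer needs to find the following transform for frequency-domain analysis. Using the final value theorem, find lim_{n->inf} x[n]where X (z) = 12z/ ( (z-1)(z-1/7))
Final value theorem: lim x[n] = lim_{z->1} (z-1)*X(z)
(z-1)*X(z) = 12z/(z-1/7)
As z->1: 12/(1-1/7) = 12/(6/7) = 14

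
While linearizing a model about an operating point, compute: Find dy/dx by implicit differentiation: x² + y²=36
Differentiate both sides: 2x+2y·(dy/dx)=0
Solve: dy/dx=-2x/(2y)=-x/y

Answer: dy/dx=-x/y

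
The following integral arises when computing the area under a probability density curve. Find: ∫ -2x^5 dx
Using power rule: ∫ -2x^5 dx = -2/6 x^6 + C = (-1/3)x^6 + C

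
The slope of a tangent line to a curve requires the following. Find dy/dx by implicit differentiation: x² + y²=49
Differentiate both sides: 2x+2y·(dy/dx)=0
Solve: dy/dx=-2x/(2y)=-x/y

Answer: dy/dx=-x/y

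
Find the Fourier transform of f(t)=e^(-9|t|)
Using the standard pair: F{e^(-a|t|)} = 2a/(a^2+omega^2)
With a = 9: F(omega) = 18/(81+omega^2)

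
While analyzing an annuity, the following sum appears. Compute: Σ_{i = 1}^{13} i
Using formula: Σ i^1=n(n + 1)/2=13·14/2=91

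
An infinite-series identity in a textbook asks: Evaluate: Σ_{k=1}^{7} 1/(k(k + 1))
Partial fractions: 1/(k(k + 1))=1/k - 1/(k + 1)
Telescoping sum: 1(1 - 1/8)=1·7/8

Answer: 7/8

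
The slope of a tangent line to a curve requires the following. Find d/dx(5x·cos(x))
Product rule: (fg)'=f'g + fg'
f=5x, f'=5
g=cos(x), g'=-sin(x)

Answer: 5·cos(x) - 5x·sin(x)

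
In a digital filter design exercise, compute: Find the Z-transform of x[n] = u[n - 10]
Using the time-shift property: Z{u[n-10]}=z^(-10) * z/(z-1)
=z^(-9)/(z-1)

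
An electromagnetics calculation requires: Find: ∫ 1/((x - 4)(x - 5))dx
Partial fractions: 1/((x-4)(x-5)) = A/(x-4)+B/(x-5)
A = -1, B = 1
∫ [-1· 1/(x-4)+1· 1/(x-5)] dx
= (1)[ln|x-5| - ln|x-4|]+C

Answer: ln|(x-5)/(x-4)|+C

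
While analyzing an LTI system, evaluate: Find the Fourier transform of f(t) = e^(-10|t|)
Using the standard pair: F{e^(-a|t|)} = 2a/(a^2+omega^2)
With a = 10: F(omega) = 20/(100+omega^2)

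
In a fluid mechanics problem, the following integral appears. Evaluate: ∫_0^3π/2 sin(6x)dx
Antiderivative: -cos(6x)/6
Evaluate at bounds: [-cos(6·3π/2)/6] - [-cos(6·0)/6]
=(-(-1)+(1))/6=1/3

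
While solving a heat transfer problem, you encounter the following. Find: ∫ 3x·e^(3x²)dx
Let u=3x², du=6x dx
∫ (1/2)e^u du=e^u/2+C

Answer: e^(3x²)/2+C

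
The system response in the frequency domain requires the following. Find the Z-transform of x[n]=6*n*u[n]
Z{n*u[n]} = z/(z-1)^2
By linearity: Z{6*n*u[n]} = 6z/(z-1)^2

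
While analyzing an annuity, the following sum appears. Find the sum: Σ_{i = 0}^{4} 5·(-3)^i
Geometric series: S=a(1 - r^n)/(1 - r)
a=5, r=-3, n=5
S=5(1 + 243)/4=305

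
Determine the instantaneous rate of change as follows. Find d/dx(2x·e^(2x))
Product rule: (fg)'=f'g + fg'
f=2x, f'=2
g=e^(2x), g'=2·e^(2x)

Answer: 2·e^(2x) + 4x·e^(2x)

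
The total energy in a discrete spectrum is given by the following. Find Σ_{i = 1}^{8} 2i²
= 2·n(n + 1)(2n + 1)/6 = 2·8·9·17/6 = 408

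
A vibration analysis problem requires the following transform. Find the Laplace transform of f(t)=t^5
L{t^n}=n!/s^(n+1)
L{t^5}=5!/s^6=120/s^6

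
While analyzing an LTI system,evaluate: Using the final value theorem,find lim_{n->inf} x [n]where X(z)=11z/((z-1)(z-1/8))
Final value theorem: lim x[n]=lim_{z->1} (z-1)*X(z)
(z-1)*X(z)=11z/(z-1/8)
As z->1: 11/(1 - 1/8)=11/(7/8)=88/7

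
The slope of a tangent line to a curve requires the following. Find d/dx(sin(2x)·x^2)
Product rule: (fg)' = f'g + fg'
f = sin(2x), f' = 2·cos(2x)
g = x^2, g' = 2x

Answer: 2·cos(2x)·x^2 + 2·sin(2x)·x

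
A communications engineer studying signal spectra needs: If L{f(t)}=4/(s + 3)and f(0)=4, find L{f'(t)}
L{f'(t)} = s·F(s) - f(0) = 4s/(s+3)-4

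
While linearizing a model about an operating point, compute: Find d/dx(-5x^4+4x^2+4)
Power rule: d/dx(ax^n) = n·a·x^(n-1)
Term by term: -20·x^3 + 8·x

Answer: -20x^3 + 8x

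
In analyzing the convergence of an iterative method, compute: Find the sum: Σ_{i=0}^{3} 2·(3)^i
Geometric series: S = a(1 - r^n)/(1 - r)
a = 2, r = 3, n = 4
S = 2(1-81)/-2 = 80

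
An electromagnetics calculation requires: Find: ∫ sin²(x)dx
Using identity sin²(u)=(1 - cos(2u))/2:
∫ (1 - cos(2x))/2 dx=x/2 - sin(2x)/4+C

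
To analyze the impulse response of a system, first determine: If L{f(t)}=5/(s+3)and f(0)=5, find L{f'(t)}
L{f'(t)} = s·F(s) - f(0) = 5s/(s+3)-5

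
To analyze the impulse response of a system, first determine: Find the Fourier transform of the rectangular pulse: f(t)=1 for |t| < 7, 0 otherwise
F(omega) = integral from -7 to 7 of e^(-j*omega*t) dt
= 2*sin(7*omega)/omega = 14*sinc(7*omega/pi)

Answer: 2*sin(7*omega)/omega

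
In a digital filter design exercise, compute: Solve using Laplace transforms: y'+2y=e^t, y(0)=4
Take L: sY - 4 + 2Y = 1/(s-1)
Y(s + 2) = 1/(s-1) + 4
Y = 1/((s-1)(s + 2)) + 4/(s + 2)
Partial fractions: 1/((s-1)(s + 2)) = (1/3)/(s-1) - (1/3)/(s + 2)
So Y = (1/3)/(s-1) + (11/3)/(s + 2)
Inverse Laplace transform (L^(-1){1/(s-1)} = e^t, L^(-1){1/(s + 2)} = e^(-2t)):

Answer: y(t) = (1/3)·e^t + (11/3)·e^(-2t)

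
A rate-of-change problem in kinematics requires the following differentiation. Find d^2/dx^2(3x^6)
Apply power rule 2 times:
d^1: 18x^5
d^2: 90x^4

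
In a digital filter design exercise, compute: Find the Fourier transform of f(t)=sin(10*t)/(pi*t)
sin(W*t)/(pi*t) = (W/pi)*sinc(W*t/pi) is the impulse response of the ideal low-pass filter with cutoff W (here W = 10).
Its Fourier transform is a rectangular function:
F(omega) = 1 for |omega| < 10, 0 otherwise

Answer: rect(omega/20) [i.e., 1 for |omega| < 10, 0 otherwise]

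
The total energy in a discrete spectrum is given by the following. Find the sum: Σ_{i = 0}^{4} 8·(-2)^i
Geometric series: S = a(1 - r^n)/(1 - r)
a = 8, r = -2, n = 5
S = 8(1 + 32)/3 = 88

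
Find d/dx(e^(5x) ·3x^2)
Product rule: (fg)' = f'g + fg'
f = e^(5x), f' = 5·e^(5x)
g = 3x^2, g' = 6x

Answer: 15·e^(5x)·x^2 + 6·e^(5x)·x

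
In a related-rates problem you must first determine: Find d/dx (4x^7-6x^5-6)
Power rule: d/dx(ax^n) = n·a·x^(n-1)
Term by term: 28·x^6-30·x^4

Answer: 28x^6-30x^4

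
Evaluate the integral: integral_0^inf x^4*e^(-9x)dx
This is a Gamma integral. Substitute u=9x (du=9 dx):
integral_0^inf x^4*e^(-9x) dx=(1/9^5) integral_0^inf u^4*e^(-u) du
=Gamma(5)/9^5=4!/9^5=24/59049

Answer: 8/19683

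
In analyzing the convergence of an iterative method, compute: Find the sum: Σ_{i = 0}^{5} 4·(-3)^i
Geometric series: S = a(1 - r^n)/(1 - r)
a = 4, r = -3, n = 6
S = 4(1-729)/4 = -728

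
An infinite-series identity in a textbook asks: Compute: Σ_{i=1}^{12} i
Using formula: Σ i^1=n(n + 1)/2=12·13/2=78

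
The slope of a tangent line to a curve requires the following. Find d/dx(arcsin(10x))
d/dx[arcsin(u)]=u'/√(1-u²), u=10x, u'=10

Answer: 10/√(1-100x²)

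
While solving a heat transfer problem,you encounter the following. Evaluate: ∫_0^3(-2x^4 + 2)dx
Step 1: Find antiderivative F(x) = (-2/5)x^5+2x
Step 2: F(3) - F(0) = -456/5 - (0) = -456/5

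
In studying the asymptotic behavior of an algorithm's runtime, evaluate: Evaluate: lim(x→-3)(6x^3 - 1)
Polynomial is continuous, so substitute x=-3:
6·(-3)^3-1=-163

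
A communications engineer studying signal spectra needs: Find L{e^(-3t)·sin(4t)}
First shifting: L{e^(at)f(t)} = F(s-a)
L{sin(4t)} = 4/(s²+16)
Shift: 4/((s+3)²+16)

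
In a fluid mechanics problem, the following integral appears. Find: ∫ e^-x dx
Since d/dx[e^-x] = - e^-x, we get -1e^-x+C

Answer: -e^-x+C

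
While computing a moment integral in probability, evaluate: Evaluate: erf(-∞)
erf(-∞)=-1 (the error function is odd, so erf(-∞)=-erf(∞)=-1)

Answer: -1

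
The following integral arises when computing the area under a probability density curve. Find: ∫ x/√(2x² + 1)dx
Let u=2x²+1, du=4x dx
∫ (1/4)·u^(-1/2) du=√u/2+C

Answer: √(2x²+1)/2+C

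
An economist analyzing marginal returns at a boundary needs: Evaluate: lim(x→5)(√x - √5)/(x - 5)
Multiply by conjugate (√x+√5)/(√x+√5):
=(x - 5)/((x - 5)(√x+√5))=1/(√x+√5)
As x → 5: 1/(2√5)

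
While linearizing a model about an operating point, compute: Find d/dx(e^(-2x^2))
Chain rule: d/dx[e^u] = e^u · u' where u = -2x^2
u' = -4x

Answer: -4x·e^(-2x^2)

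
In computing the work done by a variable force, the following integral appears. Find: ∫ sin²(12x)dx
Using identity sin²(u) = (1 - cos(2u))/2:
∫ (1 - cos(24x))/2 dx = x/2 - sin(24x)/48 + C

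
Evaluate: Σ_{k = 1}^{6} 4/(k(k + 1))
Partial fractions: 4/(k(k + 1)) = 4/k - 4/(k + 1)
Telescoping sum: 4(1 - 1/7) = 4·6/7

Answer: 24/7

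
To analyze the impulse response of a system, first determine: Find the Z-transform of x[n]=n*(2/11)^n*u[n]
Using the property Z{n * a^n * u[n]} = az/(z-a)^2
With a = 2/11: X(z) = (2/11)z/(z - 2/11)^2, |z| > 2/11

Answer: (2/11)z/(z - 2/11)^2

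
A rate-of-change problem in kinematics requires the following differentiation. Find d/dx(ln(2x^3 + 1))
Chain rule: d/dx[ln(u)] = u'/u where u = 2x^3 + 1
u' = 6x^2

Answer: (6x^2)/(2x^3 + 1)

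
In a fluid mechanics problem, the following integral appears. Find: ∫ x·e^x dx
Integration by parts: u = x, dv = e^x dx
du = dx, v = e^x
= x·e^x - ∫ e^x dx
= x·e^x - e^x + C

Answer: e^x(x - 1) + C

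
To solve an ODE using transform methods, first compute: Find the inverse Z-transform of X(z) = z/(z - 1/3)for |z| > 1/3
Standard pair: z/(z-a) <-> a^n * u[n] for causal signals
With a=1/3: x[n]=(1/3)^n * u[n]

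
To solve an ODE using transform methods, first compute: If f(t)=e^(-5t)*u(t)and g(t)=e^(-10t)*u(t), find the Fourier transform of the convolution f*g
By the convolution theorem: F{f*g} = F(omega)*G(omega)
F(omega) = 1/(5 + j*omega), G(omega) = 1/(10 + j*omega)
F{f*g} = 1/((5 + j*omega)(10 + j*omega))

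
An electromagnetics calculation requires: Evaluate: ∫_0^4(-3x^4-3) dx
Step 1: Find antiderivative F(x)=(-3/5)x^5 - 3x
Step 2: F(4) - F(0)=-3132/5 - (0)=-3132/5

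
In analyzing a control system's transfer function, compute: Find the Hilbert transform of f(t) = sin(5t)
The Hilbert transform shifts each frequency component by -pi/2.
H{sin(wt)} = -cos(wt)
With w = 5: H{sin(5t)} = -cos(5t)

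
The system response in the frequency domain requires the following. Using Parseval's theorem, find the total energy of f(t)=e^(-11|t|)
Parseval's theorem: E=integral |f(t)|^2 dt=(1/2pi) integral |F(omega)|^2 domega
E=integral_{-inf}^{inf} e^(-22|t|) dt=2*integral_0^inf e^(-22t) dt=2/(2*11)=1/11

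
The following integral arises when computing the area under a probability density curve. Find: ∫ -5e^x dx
Since d/dx[e^x]=+e^x, we get -5e^x+C

Answer: -5e^x+C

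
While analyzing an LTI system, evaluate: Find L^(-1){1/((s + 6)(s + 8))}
Partial fractions: 1/((s+6)(s+8))=A/(s+6)+B/(s+8)
Cover-up: A=1/(s+8)|_{s=-6}=1/2; B=1/(s+6)|_{s=-8}=-1/2
L^(-1)=(1/2)e^(-6t) - (1/2)e^(-8t)

Answer: (1/2)(e^(-6t) - e^(-8t))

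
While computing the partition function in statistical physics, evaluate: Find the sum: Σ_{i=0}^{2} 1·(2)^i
Geometric series: S = a(1 - r^n)/(1 - r)
a = 1, r = 2, n = 3
S = 1(1-8)/-1 = 7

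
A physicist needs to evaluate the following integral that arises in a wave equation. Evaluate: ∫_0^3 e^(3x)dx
Antiderivative: (1/3)e^(3x)
Evaluate: (1/3)(e^9 - 1)

Answer: (e^9 - 1)/3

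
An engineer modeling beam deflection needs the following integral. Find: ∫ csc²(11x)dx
Since d/dx[-cot(11x)]=11csc²(11x), integral=-cot(11x)/11+C

Answer: (-1/11)cot(11x)+C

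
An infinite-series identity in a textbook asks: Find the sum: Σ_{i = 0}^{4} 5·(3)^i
Geometric series: S=a(1 - r^n)/(1 - r)
a=5, r=3, n=5
S=5(1 - 243)/-2=605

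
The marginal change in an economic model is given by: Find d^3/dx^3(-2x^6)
Apply power rule 3 times:
d^1: -12x^5
d^2: -60x^4
d^3: -240x^3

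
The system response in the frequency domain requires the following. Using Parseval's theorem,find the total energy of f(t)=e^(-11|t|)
Parseval's theorem: E = integral |f(t)|^2 dt = (1/2pi) integral |F(omega)|^2 domega
E = integral_{-inf}^{inf} e^(-22|t|) dt = 2*integral_0^inf e^(-22t) dt = 2/(2*11) = 1/11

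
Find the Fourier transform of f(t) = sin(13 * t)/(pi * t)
sin(W * t)/(pi * t) = (W/pi) * sinc(W * t/pi) is the impulse response of the ideal low-pass filter with cutoff W (here W = 13).
Its Fourier transform is a rectangular function:
F(omega) = 1 for |omega| < 13, 0 otherwise

Answer: rect(omega/26) [i.e., 1 for |omega| < 13, 0 otherwise]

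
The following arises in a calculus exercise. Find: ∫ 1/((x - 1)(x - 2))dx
Partial fractions: 1/((x-1)(x-2))=A/(x-1)+B/(x-2)
A=-1, B=1
∫ [-1· 1/(x-1)+1· 1/(x-2)] dx
=(1)[ln|x-2| - ln|x-1|]+C

Answer: ln|(x-2)/(x-1)|+C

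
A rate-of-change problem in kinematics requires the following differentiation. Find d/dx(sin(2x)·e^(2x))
Product rule: (fg)' = f'g+fg'
f = sin(2x), f' = 2·cos(2x)
g = e^(2x), g' = 2·e^(2x)

Answer: 2·cos(2x)·e^(2x)+2·sin(2x)·e^(2x)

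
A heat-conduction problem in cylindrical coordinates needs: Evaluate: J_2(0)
J_n(0) = 0 for all n > 0 (Bessel function of first kind)
J_2(0) = 0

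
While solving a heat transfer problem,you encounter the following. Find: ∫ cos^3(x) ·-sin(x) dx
Let u = cos(x), du = -sin(x) dx
∫ u^3 du = u^4/4+C

Answer: cos^4(x)/4+C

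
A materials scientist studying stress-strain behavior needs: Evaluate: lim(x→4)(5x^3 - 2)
Polynomial is continuous, so substitute x = 4:
5·4^3-2 = 318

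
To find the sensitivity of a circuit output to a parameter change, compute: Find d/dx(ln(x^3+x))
Chain rule: d/dx[ln(u)]=u'/u where u=x^3 + x
u'=3x^2 + 1

Answer: (3x^2 + 1)/(x^3 + x)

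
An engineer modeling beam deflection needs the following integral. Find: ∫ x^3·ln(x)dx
By parts: u=ln(x), dv=x^3 dx
du=1/x dx, v=x^4/4
=x^4·ln(x)/4 - ∫ x^3/4 dx
=x^4·ln(x)/4 - x^4/16+C

Answer: x^4(ln(x)/4-1/16)+C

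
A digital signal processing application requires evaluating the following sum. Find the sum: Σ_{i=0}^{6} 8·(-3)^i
Geometric series: S=a(1 - r^n)/(1 - r)
a=8, r=-3, n=7
S=8(1 + 2187)/4=4376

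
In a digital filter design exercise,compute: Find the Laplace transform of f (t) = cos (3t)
L{cos(wt)}=s/(s²+w²)
L{cos(3t)}=s/(s²+9)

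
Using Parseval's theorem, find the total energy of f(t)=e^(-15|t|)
Parseval's theorem: E = integral |f(t)|^2 dt = (1/2pi) integral |F(omega)|^2 domega
E = integral_{-inf}^{inf} e^(-30|t|) dt = 2 * integral_0^inf e^(-30t) dt = 2/(2 * 15) = 1/15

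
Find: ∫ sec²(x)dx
Since d/dx[tan(x)] = sec²(x), integral = tan(x)+C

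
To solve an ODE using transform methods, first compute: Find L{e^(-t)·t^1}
First shifting: L{e^(at)f(t)}=F(s-a)
L{t^1}=1/s^2
Shift s → s+1: 1/(s+1)^2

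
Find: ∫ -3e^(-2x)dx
Since d/dx[e^(-2x)] = -2e^(-2x), we get 3/2 e^(-2x)+C

Answer: (3/2)e^(-2x)+C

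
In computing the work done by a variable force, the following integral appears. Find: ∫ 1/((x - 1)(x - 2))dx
Partial fractions: 1/((x-1)(x-2))=A/(x-1)+B/(x-2)
A=-1, B=1
∫ [-1· 1/(x-1)+1· 1/(x-2)] dx
=(1)[ln|x-2| - ln|x-1|]+C

Answer: ln|(x-2)/(x-1)|+C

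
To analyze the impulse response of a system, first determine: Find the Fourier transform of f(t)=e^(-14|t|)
Using the standard pair: F{e^(-a|t|)} = 2a/(a^2+omega^2)
With a = 14: F(omega) = 28/(196+omega^2)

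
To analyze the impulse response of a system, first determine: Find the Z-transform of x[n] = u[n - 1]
Using the time-shift property: Z{u[n-1]}=z^(-1) * z/(z-1)
=z^(0)/(z-1)

Answer: 1/(z-1)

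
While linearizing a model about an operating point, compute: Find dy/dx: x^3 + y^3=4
Differentiate: 3x^2+3y^2·(dy/dx)=0
dy/dx=-3x^2/(3y^2)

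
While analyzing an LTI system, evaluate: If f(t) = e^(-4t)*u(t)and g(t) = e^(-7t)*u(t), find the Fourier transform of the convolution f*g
By the convolution theorem: F{f*g}=F(omega)*G(omega)
F(omega)=1/(4 + j*omega), G(omega)=1/(7 + j*omega)
F{f*g}=1/((4 + j*omega)(7 + j*omega))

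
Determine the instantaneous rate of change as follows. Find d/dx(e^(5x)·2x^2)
Product rule: (fg)' = f'g+fg'
f = e^(5x), f' = 5·e^(5x)
g = 2x^2, g' = 4x

Answer: 10·e^(5x)·x^2+4·e^(5x)·x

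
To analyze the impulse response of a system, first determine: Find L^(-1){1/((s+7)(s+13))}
Partial fractions: 1/((s+7)(s+13)) = A/(s+7)+B/(s+13)
Cover-up: A = 1/(s+13)|_{s = -7} = 1/6; B = 1/(s+7)|_{s = -13} = -1/6
L^(-1) = (1/6)e^(-7t) - (1/6)e^(-13t)

Answer: (1/6)(e^(-7t) - e^(-13t))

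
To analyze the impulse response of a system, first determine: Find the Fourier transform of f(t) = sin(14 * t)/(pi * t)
sin(W*t)/(pi*t) = (W/pi)*sinc(W*t/pi) is the impulse response of the ideal low-pass filter with cutoff W (here W = 14).
Its Fourier transform is a rectangular function:
F(omega) = 1 for |omega| < 14, 0 otherwise

Answer: rect(omega/28) [i.e., 1 for |omega| < 14, 0 otherwise]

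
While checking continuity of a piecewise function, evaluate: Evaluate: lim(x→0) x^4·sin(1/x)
Squeeze theorem: -|x^4| ≤ x^4·sin(1/x) ≤ |x^4|
Since x^4 → 0 as x → 0, by squeeze theorem the limit is 0

Answer: 0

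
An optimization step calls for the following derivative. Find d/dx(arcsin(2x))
d/dx[arcsin(u)] = u'/√(1-u²), u = 2x, u' = 2

Answer: 2/√(1-4x²)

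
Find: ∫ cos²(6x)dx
Using identity cos²(u) = (1 + cos(2u))/2:
∫ (1 + cos(12x))/2 dx = x/2 + sin(12x)/24 + C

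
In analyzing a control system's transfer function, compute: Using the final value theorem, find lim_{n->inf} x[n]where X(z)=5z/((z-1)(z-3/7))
Final value theorem: lim x[n] = lim_{z->1} (z-1) * X(z)
(z-1) * X(z) = 5z/(z-3/7)
As z->1: 5/(1 - 3/7) = 5/(4/7) = 35/4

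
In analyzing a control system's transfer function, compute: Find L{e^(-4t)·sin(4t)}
First shifting: L{e^(at)f(t)} = F(s-a)
L{sin(4t)} = 4/(s² + 16)
Shift: 4/((s + 4)² + 16)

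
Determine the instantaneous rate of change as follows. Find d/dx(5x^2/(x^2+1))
Quotient rule: (f/g)'=(f'g - fg')/g²
f=5x^2, f'=10x
g=x^2 + 1, g'=2x

Answer: (10x·(x^2 + 1) - 10x^3)/(x^2 + 1)²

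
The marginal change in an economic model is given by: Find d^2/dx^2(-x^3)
Apply power rule 2 times:
d^1: -3x^2
d^2: -6x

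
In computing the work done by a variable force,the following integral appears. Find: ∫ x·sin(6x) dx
By parts: u=x, dv=sin(6x) dx
du=dx, v=-cos(6x)/6
=-x·cos(6x)/6 + sin(6x)/6² + C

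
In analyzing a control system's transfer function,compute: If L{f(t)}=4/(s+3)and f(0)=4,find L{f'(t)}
L{f'(t)} = s·F(s) - f(0) = 4s/(s + 3) - 4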